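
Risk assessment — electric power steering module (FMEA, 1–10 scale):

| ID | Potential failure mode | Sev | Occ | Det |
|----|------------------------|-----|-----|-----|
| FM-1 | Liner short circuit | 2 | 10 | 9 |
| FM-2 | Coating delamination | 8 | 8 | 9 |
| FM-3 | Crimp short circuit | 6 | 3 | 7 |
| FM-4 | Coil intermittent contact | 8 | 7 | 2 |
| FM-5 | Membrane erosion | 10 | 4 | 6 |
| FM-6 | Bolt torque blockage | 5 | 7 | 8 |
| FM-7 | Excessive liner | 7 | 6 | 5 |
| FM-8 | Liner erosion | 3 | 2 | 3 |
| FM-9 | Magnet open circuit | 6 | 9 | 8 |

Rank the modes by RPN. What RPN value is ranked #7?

126

RPN = Severity × Occurrence × Detection:
  FM-1: 2 × 10 × 9 = 180
  FM-2: 8 × 8 × 9 = 576
  FM-3: 6 × 3 × 7 = 126
  FM-4: 8 × 7 × 2 = 112
  FM-5: 10 × 4 × 6 = 240
  FM-6: 5 × 7 × 8 = 280
  FM-7: 7 × 6 × 5 = 210
  FM-8: 3 × 2 × 3 = 18
  FM-9: 6 × 9 × 8 = 432
Sorted descending: 576, 432, 280, 240, 210, 180, 126, 112, 18.
The seventh-highest RPN is 126 (FM-3).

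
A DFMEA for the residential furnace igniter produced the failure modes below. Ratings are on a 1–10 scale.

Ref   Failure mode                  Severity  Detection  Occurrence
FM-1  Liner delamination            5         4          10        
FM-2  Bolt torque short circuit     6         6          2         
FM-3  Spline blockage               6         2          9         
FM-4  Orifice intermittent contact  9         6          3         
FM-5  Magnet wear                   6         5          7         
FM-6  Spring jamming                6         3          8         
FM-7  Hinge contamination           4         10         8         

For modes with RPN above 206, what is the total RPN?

RPN = Severity × Occurrence × Detection:
  FM-1: 5 × 10 × 4 = 200
  FM-2: 6 × 2 × 6 = 72
  FM-3: 6 × 9 × 2 = 108
  FM-4: 9 × 3 × 6 = 162
  FM-5: 6 × 7 × 5 = 210
  FM-6: 6 × 8 × 3 = 144
  FM-7: 4 × 8 × 10 = 320
RPN > 206: FM-5 (210), FM-7 (320).
Sum: 210 + 320 = 530.

530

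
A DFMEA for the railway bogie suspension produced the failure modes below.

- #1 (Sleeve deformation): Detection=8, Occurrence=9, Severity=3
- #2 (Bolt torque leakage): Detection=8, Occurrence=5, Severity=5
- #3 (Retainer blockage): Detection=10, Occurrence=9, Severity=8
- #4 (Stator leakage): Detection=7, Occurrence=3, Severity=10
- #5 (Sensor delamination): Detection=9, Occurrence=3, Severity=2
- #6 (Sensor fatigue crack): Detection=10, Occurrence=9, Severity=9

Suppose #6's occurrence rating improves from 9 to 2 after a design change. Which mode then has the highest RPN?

#3

RPN = Severity × Occurrence × Detection:
  #1: 3 × 9 × 8 = 216
  #2: 5 × 5 × 8 = 200
  #3: 8 × 9 × 10 = 720
  #4: 10 × 3 × 7 = 210
  #5: 2 × 3 × 9 = 54
  #6: 9 × 9 × 10 = 810
After action: #6 → 9 × 2 × 10 = 180.
Revised RPNs: #3=720, #1=216, #4=210, #2=200, #6=180, #5=54.
Highest is now #3 (720).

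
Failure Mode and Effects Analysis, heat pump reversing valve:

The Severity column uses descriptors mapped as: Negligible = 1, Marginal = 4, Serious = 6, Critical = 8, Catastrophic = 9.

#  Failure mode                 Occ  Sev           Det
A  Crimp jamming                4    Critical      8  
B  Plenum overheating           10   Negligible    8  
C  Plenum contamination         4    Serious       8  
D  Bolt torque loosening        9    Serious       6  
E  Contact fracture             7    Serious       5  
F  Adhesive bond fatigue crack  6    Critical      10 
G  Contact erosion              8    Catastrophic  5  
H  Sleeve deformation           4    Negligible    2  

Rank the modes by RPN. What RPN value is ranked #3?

RPN = Severity × Occurrence × Detection:
  A: 8 × 4 × 8 = 256
  B: 1 × 10 × 8 = 80
  C: 6 × 4 × 8 = 192
  D: 6 × 9 × 6 = 324
  E: 6 × 7 × 5 = 210
  F: 8 × 6 × 10 = 480
  G: 9 × 8 × 5 = 360
  H: 1 × 4 × 2 = 8
Sorted descending: 480, 360, 324, 256, 210, 192, 80, 8.
The third-highest RPN is 324 (D).

324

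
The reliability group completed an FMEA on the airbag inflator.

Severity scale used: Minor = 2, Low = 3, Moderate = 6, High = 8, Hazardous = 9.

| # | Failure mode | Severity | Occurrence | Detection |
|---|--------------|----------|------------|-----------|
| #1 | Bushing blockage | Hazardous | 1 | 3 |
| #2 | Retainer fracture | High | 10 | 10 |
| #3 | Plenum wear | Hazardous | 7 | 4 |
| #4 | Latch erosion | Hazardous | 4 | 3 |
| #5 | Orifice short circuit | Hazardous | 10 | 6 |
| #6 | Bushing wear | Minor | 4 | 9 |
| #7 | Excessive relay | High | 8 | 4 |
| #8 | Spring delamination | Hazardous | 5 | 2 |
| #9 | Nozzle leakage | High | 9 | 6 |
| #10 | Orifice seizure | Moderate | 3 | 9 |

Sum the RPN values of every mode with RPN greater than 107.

RPN = Severity × Occurrence × Detection:
  #1: 9 × 1 × 3 = 27
  #2: 8 × 10 × 10 = 800
  #3: 9 × 7 × 4 = 252
  #4: 9 × 4 × 3 = 108
  #5: 9 × 10 × 6 = 540
  #6: 2 × 4 × 9 = 72
  #7: 8 × 8 × 4 = 256
  #8: 9 × 5 × 2 = 90
  #9: 8 × 9 × 6 = 432
  #10: 6 × 3 × 9 = 162
RPN > 107: #2 (800), #3 (252), #4 (108), #5 (540), #7 (256), #9 (432), #10 (162).
Sum: 800 + 252 + 108 + 540 + 256 + 432 + 162 = 2550.

2550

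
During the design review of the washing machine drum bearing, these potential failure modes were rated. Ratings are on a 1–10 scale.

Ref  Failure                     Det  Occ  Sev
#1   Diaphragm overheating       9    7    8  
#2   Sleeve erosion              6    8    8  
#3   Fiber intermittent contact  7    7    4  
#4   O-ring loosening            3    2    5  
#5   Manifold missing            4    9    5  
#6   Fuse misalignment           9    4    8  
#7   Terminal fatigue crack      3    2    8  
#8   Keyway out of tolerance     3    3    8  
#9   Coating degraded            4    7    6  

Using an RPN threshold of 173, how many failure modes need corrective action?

RPN = Severity × Occurrence × Detection:
  #1: 8 × 7 × 9 = 504
  #2: 8 × 8 × 6 = 384
  #3: 4 × 7 × 7 = 196
  #4: 5 × 2 × 3 = 30
  #5: 5 × 9 × 4 = 180
  #6: 8 × 4 × 9 = 288
  #7: 8 × 2 × 3 = 48
  #8: 8 × 3 × 3 = 72
  #9: 6 × 7 × 4 = 168
Modes with RPN ≥ 173: #1 (504), #2 (384), #3 (196), #5 (180), #6 (288) → 5.

5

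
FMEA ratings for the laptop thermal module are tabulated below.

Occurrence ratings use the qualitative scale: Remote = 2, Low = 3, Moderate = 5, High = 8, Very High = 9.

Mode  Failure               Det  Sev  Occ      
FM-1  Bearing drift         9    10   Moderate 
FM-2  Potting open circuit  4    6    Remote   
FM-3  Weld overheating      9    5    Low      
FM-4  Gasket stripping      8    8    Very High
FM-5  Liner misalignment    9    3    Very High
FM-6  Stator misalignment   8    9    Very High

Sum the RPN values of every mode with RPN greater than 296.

1674

RPN = Severity × Occurrence × Detection:
  FM-1: 10 × 5 × 9 = 450
  FM-2: 6 × 2 × 4 = 48
  FM-3: 5 × 3 × 9 = 135
  FM-4: 8 × 9 × 8 = 576
  FM-5: 3 × 9 × 9 = 243
  FM-6: 9 × 9 × 8 = 648
RPN > 296: FM-1 (450), FM-4 (576), FM-6 (648).
Sum: 450 + 576 + 648 = 1674.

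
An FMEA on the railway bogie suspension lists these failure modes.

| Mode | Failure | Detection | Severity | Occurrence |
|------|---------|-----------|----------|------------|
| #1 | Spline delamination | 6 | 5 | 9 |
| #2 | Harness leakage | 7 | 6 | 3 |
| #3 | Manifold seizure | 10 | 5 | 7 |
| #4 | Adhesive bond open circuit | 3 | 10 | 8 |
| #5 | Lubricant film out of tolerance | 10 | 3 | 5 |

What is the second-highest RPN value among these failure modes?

270

RPN = Severity × Occurrence × Detection:
  #1: 5 × 9 × 6 = 270
  #2: 6 × 3 × 7 = 126
  #3: 5 × 7 × 10 = 350
  #4: 10 × 8 × 3 = 240
  #5: 3 × 5 × 10 = 150
Sorted descending: 350, 270, 240, 150, 126.
The second-highest RPN is 270 (#1).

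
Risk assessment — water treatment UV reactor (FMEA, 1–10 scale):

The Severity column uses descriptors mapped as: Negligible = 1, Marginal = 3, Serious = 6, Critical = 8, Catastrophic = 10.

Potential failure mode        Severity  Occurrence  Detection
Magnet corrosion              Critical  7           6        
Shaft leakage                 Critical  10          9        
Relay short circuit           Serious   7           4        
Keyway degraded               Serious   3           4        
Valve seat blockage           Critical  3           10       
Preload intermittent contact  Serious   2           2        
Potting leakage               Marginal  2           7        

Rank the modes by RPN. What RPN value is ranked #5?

RPN = Severity × Occurrence × Detection:
  Magnet corrosion: 8 × 7 × 6 = 336
  Shaft leakage: 8 × 10 × 9 = 720
  Relay short circuit: 6 × 7 × 4 = 168
  Keyway degraded: 6 × 3 × 4 = 72
  Valve seat blockage: 8 × 3 × 10 = 240
  Preload intermittent contact: 6 × 2 × 2 = 24
  Potting leakage: 3 × 2 × 7 = 42
Sorted descending: 720, 336, 240, 168, 72, 42, 24.
The fifth-highest RPN is 72 (Keyway degraded).

72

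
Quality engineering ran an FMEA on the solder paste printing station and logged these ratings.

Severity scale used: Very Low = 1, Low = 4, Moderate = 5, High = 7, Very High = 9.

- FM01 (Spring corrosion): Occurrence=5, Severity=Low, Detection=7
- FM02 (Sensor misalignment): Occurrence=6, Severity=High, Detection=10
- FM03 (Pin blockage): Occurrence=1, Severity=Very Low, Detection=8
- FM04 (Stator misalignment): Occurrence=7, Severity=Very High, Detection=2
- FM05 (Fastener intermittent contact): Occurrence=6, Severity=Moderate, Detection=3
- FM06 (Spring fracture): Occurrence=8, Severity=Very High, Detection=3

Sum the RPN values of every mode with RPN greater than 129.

776

RPN = Severity × Occurrence × Detection:
  FM01: 4 × 5 × 7 = 140
  FM02: 7 × 6 × 10 = 420
  FM03: 1 × 1 × 8 = 8
  FM04: 9 × 7 × 2 = 126
  FM05: 5 × 6 × 3 = 90
  FM06: 9 × 8 × 3 = 216
RPN > 129: FM01 (140), FM02 (420), FM06 (216).
Sum: 140 + 420 + 216 = 776.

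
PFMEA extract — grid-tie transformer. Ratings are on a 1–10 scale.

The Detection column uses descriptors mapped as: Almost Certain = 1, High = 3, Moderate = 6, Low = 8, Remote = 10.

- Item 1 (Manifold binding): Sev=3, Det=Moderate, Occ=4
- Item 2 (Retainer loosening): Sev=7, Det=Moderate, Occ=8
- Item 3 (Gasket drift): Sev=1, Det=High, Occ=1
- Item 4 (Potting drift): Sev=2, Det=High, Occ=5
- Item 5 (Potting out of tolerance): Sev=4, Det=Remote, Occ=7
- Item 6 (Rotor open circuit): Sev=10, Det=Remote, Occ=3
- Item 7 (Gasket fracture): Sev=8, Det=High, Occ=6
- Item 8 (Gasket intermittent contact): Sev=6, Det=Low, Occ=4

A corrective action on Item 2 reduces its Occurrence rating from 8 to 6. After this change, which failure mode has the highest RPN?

RPN = Severity × Occurrence × Detection:
  Item 1: 3 × 4 × 6 = 72
  Item 2: 7 × 8 × 6 = 336
  Item 3: 1 × 1 × 3 = 3
  Item 4: 2 × 5 × 3 = 30
  Item 5: 4 × 7 × 10 = 280
  Item 6: 10 × 3 × 10 = 300
  Item 7: 8 × 6 × 3 = 144
  Item 8: 6 × 4 × 8 = 192
After action: Item 2 → 7 × 6 × 6 = 252.
Revised RPNs: Item 6=300, Item 5=280, Item 2=252, Item 8=192, Item 7=144, Item 1=72, Item 4=30, Item 3=3.
Highest is now Item 6 (300).

Item 6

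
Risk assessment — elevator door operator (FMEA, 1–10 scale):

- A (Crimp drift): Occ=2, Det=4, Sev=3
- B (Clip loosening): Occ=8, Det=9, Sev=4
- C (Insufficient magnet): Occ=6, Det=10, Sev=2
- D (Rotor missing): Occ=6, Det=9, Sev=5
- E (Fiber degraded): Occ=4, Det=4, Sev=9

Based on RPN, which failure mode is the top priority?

B

RPN = Severity × Occurrence × Detection:
  A: 3 × 2 × 4 = 24
  B: 4 × 8 × 9 = 288
  C: 2 × 6 × 10 = 120
  D: 5 × 6 × 9 = 270
  E: 9 × 4 × 4 = 144
Highest RPN is 288 → B.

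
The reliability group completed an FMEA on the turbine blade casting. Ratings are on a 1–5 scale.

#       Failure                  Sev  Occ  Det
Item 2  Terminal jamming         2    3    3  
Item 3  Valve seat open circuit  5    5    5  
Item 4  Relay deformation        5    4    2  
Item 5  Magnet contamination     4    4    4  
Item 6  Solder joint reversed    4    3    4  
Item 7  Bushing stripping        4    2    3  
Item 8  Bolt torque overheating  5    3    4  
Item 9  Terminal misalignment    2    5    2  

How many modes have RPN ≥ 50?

3

RPN = Severity × Occurrence × Detection:
  Item 2: 2 × 3 × 3 = 18
  Item 3: 5 × 5 × 5 = 125
  Item 4: 5 × 4 × 2 = 40
  Item 5: 4 × 4 × 4 = 64
  Item 6: 4 × 3 × 4 = 48
  Item 7: 4 × 2 × 3 = 24
  Item 8: 5 × 3 × 4 = 60
  Item 9: 2 × 5 × 2 = 20
Modes with RPN ≥ 50: Item 3 (125), Item 5 (64), Item 8 (60) → 3.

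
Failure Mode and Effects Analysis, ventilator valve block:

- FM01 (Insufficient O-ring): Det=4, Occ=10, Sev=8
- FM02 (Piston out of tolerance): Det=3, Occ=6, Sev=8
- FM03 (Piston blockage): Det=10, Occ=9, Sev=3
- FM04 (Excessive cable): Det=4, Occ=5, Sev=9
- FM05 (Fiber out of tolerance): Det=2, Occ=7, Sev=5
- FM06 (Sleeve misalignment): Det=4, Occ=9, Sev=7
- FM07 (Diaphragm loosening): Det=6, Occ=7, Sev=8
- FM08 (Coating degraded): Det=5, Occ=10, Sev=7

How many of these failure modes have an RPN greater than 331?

2

RPN = Severity × Occurrence × Detection:
  FM01: 8 × 10 × 4 = 320
  FM02: 8 × 6 × 3 = 144
  FM03: 3 × 9 × 10 = 270
  FM04: 9 × 5 × 4 = 180
  FM05: 5 × 7 × 2 = 70
  FM06: 7 × 9 × 4 = 252
  FM07: 8 × 7 × 6 = 336
  FM08: 7 × 10 × 5 = 350
Modes with RPN > 331: FM07 (336), FM08 (350) → 2.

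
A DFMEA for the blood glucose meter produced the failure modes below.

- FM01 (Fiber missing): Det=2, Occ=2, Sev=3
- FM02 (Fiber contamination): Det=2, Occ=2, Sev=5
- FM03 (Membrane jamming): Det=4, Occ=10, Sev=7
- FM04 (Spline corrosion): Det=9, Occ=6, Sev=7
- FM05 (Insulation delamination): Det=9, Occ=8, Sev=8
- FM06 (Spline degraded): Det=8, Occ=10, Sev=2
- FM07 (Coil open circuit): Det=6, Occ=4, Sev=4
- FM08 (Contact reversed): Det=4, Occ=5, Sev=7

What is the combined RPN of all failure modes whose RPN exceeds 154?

RPN = Severity × Occurrence × Detection:
  FM01: 3 × 2 × 2 = 12
  FM02: 5 × 2 × 2 = 20
  FM03: 7 × 10 × 4 = 280
  FM04: 7 × 6 × 9 = 378
  FM05: 8 × 8 × 9 = 576
  FM06: 2 × 10 × 8 = 160
  FM07: 4 × 4 × 6 = 96
  FM08: 7 × 5 × 4 = 140
RPN > 154: FM03 (280), FM04 (378), FM05 (576), FM06 (160).
Sum: 280 + 378 + 576 + 160 = 1394.

1394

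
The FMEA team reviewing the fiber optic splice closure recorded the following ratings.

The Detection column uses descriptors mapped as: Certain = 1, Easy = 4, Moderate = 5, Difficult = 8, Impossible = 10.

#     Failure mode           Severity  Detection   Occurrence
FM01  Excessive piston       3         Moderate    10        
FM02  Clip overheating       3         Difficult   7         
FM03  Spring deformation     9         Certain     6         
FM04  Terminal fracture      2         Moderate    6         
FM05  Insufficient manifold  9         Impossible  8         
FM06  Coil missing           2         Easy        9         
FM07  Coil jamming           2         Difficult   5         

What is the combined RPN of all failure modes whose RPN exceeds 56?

RPN = Severity × Occurrence × Detection:
  FM01: 3 × 10 × 5 = 150
  FM02: 3 × 7 × 8 = 168
  FM03: 9 × 6 × 1 = 54
  FM04: 2 × 6 × 5 = 60
  FM05: 9 × 8 × 10 = 720
  FM06: 2 × 9 × 4 = 72
  FM07: 2 × 5 × 8 = 80
RPN > 56: FM01 (150), FM02 (168), FM04 (60), FM05 (720), FM06 (72), FM07 (80).
Sum: 150 + 168 + 60 + 720 + 72 + 80 = 1250.

1250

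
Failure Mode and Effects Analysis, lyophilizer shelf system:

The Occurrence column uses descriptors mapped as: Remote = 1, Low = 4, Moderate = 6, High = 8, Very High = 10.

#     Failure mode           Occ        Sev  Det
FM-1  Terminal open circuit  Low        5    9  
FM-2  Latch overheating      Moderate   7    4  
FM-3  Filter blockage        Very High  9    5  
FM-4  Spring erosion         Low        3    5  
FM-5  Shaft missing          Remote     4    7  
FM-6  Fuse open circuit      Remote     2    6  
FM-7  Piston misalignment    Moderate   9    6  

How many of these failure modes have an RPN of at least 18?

6

RPN = Severity × Occurrence × Detection:
  FM-1: 5 × 4 × 9 = 180
  FM-2: 7 × 6 × 4 = 168
  FM-3: 9 × 10 × 5 = 450
  FM-4: 3 × 4 × 5 = 60
  FM-5: 4 × 1 × 7 = 28
  FM-6: 2 × 1 × 6 = 12
  FM-7: 9 × 6 × 6 = 324
Modes with RPN ≥ 18: FM-1 (180), FM-2 (168), FM-3 (450), FM-4 (60), FM-5 (28), FM-7 (324) → 6.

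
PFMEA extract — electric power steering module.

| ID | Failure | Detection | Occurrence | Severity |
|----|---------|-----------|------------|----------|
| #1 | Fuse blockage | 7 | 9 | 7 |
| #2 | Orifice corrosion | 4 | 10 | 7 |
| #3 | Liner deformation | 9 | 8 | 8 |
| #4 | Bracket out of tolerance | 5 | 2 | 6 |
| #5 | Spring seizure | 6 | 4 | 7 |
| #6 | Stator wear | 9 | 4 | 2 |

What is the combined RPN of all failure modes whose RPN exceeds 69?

1537

RPN = Severity × Occurrence × Detection:
  #1: 7 × 9 × 7 = 441
  #2: 7 × 10 × 4 = 280
  #3: 8 × 8 × 9 = 576
  #4: 6 × 2 × 5 = 60
  #5: 7 × 4 × 6 = 168
  #6: 2 × 4 × 9 = 72
RPN > 69: #1 (441), #2 (280), #3 (576), #5 (168), #6 (72).
Sum: 441 + 280 + 576 + 168 + 72 = 1537.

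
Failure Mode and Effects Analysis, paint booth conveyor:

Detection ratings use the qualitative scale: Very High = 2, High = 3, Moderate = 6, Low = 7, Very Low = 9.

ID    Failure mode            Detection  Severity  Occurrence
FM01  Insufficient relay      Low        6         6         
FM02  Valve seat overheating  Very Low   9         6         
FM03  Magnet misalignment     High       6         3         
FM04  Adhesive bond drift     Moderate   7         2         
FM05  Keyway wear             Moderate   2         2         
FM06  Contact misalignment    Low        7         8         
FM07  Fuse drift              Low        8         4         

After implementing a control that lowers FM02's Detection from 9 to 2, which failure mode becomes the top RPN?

FM06

RPN = Severity × Occurrence × Detection:
  FM01: 6 × 6 × 7 = 252
  FM02: 9 × 6 × 9 = 486
  FM03: 6 × 3 × 3 = 54
  FM04: 7 × 2 × 6 = 84
  FM05: 2 × 2 × 6 = 24
  FM06: 7 × 8 × 7 = 392
  FM07: 8 × 4 × 7 = 224
After action: FM02 → 9 × 6 × 2 = 108.
Revised RPNs: FM06=392, FM01=252, FM07=224, FM02=108, FM04=84, FM03=54, FM05=24.
Highest is now FM06 (392).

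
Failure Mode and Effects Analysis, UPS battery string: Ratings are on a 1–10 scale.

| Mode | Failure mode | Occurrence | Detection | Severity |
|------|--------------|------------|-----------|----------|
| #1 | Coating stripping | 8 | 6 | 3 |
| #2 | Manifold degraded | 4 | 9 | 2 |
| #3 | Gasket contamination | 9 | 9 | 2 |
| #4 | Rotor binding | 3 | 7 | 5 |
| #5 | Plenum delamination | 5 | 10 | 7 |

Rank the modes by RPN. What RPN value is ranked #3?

RPN = Severity × Occurrence × Detection:
  #1: 3 × 8 × 6 = 144
  #2: 2 × 4 × 9 = 72
  #3: 2 × 9 × 9 = 162
  #4: 5 × 3 × 7 = 105
  #5: 7 × 5 × 10 = 350
Sorted descending: 350, 162, 144, 105, 72.
The third-highest RPN is 144 (#1).

144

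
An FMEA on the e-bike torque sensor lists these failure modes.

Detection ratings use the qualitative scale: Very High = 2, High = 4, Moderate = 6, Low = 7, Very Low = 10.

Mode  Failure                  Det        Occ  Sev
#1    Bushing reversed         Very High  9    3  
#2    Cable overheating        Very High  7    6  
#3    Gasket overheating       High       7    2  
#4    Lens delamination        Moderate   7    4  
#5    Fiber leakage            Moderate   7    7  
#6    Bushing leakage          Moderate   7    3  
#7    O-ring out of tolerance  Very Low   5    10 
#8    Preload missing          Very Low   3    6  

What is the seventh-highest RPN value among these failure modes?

56

RPN = Severity × Occurrence × Detection:
  #1: 3 × 9 × 2 = 54
  #2: 6 × 7 × 2 = 84
  #3: 2 × 7 × 4 = 56
  #4: 4 × 7 × 6 = 168
  #5: 7 × 7 × 6 = 294
  #6: 3 × 7 × 6 = 126
  #7: 10 × 5 × 10 = 500
  #8: 6 × 3 × 10 = 180
Sorted descending: 500, 294, 180, 168, 126, 84, 56, 54.
The seventh-highest RPN is 56 (#3).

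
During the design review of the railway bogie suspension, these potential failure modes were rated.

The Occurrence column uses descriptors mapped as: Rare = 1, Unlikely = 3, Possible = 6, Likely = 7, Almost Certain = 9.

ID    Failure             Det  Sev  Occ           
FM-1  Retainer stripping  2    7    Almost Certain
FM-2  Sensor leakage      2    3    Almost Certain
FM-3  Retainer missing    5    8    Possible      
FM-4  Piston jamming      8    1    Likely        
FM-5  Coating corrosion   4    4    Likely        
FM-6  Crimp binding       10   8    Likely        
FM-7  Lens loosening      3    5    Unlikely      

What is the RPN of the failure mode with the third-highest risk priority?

RPN = Severity × Occurrence × Detection:
  FM-1: 7 × 9 × 2 = 126
  FM-2: 3 × 9 × 2 = 54
  FM-3: 8 × 6 × 5 = 240
  FM-4: 1 × 7 × 8 = 56
  FM-5: 4 × 7 × 4 = 112
  FM-6: 8 × 7 × 10 = 560
  FM-7: 5 × 3 × 3 = 45
Sorted descending: 560, 240, 126, 112, 56, 54, 45.
The third-highest RPN is 126 (FM-1).

126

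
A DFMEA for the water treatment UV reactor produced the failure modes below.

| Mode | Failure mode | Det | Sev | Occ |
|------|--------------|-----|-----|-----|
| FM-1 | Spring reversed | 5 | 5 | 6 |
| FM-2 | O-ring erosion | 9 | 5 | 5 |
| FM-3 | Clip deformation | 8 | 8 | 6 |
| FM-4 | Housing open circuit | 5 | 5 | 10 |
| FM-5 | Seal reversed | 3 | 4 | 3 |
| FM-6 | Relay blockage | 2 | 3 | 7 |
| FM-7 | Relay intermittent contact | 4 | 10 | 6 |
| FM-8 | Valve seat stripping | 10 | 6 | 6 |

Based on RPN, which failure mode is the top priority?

FM-3

RPN = Severity × Occurrence × Detection:
  FM-1: 5 × 6 × 5 = 150
  FM-2: 5 × 5 × 9 = 225
  FM-3: 8 × 6 × 8 = 384
  FM-4: 5 × 10 × 5 = 250
  FM-5: 4 × 3 × 3 = 36
  FM-6: 3 × 7 × 2 = 42
  FM-7: 10 × 6 × 4 = 240
  FM-8: 6 × 6 × 10 = 360
Highest RPN is 384 → FM-3.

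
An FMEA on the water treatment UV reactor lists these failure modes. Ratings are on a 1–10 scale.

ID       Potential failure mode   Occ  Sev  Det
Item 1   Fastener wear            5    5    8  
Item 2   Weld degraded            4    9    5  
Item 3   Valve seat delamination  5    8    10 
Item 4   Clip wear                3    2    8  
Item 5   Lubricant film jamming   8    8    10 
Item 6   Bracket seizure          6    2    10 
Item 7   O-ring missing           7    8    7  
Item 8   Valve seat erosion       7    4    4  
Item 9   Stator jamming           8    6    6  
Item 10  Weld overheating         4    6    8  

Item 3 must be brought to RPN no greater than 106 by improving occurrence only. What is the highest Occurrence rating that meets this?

1

Item 3: S=8, O=5, D=10 → current RPN = 400.
Fixed product = 80. Need 80 × O ≤ 106, so O ≤ 106/80 = 1.32.
Maximum integer Occurrence rating = 1 (gives RPN 80; O=2 would give 160 > 106).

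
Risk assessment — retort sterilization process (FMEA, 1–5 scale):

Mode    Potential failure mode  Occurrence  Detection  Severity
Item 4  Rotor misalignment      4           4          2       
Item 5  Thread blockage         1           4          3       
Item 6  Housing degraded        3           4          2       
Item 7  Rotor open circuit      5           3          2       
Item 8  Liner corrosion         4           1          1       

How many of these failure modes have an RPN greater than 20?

RPN = Severity × Occurrence × Detection:
  Item 4: 2 × 4 × 4 = 32
  Item 5: 3 × 1 × 4 = 12
  Item 6: 2 × 3 × 4 = 24
  Item 7: 2 × 5 × 3 = 30
  Item 8: 1 × 4 × 1 = 4
Modes with RPN > 20: Item 4 (32), Item 6 (24), Item 7 (30) → 3.

3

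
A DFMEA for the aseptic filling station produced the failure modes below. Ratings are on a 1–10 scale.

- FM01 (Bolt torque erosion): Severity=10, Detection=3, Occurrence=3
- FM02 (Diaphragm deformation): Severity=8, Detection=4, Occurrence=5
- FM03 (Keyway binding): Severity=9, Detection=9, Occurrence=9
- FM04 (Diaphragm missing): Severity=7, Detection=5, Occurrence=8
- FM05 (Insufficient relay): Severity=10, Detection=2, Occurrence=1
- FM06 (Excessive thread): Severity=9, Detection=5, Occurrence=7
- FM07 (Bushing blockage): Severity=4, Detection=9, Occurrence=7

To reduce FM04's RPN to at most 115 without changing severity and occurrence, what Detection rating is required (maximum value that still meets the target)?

2

FM04: S=7, O=8, D=5 → current RPN = 280.
Fixed product = 56. Need 56 × D ≤ 115, so D ≤ 115/56 = 2.05.
Maximum integer Detection rating = 2 (gives RPN 112; D=3 would give 168 > 115).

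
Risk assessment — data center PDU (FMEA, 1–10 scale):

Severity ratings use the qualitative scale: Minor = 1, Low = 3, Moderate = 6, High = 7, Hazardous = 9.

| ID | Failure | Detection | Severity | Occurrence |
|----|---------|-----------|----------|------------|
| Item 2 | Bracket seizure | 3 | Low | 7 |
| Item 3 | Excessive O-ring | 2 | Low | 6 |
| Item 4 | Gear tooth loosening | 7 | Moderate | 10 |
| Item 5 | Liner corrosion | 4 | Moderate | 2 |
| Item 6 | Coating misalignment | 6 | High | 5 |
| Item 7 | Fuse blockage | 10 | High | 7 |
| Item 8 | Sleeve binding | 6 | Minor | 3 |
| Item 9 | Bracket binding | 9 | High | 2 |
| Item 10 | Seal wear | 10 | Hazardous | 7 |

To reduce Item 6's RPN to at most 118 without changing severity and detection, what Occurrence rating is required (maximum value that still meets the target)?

2

Item 6: S=7, O=5, D=6 → current RPN = 210.
Fixed product = 42. Need 42 × O ≤ 118, so O ≤ 118/42 = 2.81.
Maximum integer Occurrence rating = 2 (gives RPN 84; O=3 would give 126 > 118).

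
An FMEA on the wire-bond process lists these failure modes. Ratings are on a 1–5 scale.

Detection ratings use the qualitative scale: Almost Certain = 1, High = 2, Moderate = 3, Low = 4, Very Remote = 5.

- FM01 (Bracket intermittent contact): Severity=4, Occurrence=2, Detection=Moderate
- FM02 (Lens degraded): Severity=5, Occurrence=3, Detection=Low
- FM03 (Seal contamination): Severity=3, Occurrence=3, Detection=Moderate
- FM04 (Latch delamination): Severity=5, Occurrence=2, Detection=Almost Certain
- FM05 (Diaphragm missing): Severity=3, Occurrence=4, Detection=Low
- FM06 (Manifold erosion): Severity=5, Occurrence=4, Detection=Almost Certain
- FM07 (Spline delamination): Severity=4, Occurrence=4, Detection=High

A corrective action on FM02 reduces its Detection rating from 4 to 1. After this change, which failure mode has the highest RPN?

FM05

RPN = Severity × Occurrence × Detection:
  FM01: 4 × 2 × 3 = 24
  FM02: 5 × 3 × 4 = 60
  FM03: 3 × 3 × 3 = 27
  FM04: 5 × 2 × 1 = 10
  FM05: 3 × 4 × 4 = 48
  FM06: 5 × 4 × 1 = 20
  FM07: 4 × 4 × 2 = 32
After action: FM02 → 5 × 3 × 1 = 15.
Revised RPNs: FM05=48, FM07=32, FM03=27, FM01=24, FM06=20, FM02=15, FM04=10.
Highest is now FM05 (48).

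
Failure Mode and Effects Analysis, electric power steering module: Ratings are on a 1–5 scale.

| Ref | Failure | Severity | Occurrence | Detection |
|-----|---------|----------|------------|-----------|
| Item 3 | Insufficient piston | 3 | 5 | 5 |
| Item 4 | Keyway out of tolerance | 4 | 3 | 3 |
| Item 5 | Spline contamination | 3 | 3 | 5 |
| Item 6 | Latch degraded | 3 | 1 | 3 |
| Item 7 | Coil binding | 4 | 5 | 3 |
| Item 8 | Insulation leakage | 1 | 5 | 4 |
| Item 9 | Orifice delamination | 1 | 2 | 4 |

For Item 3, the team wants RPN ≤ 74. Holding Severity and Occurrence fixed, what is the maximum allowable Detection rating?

Item 3: S=3, O=5, D=5 → current RPN = 75.
Fixed product = 15. Need 15 × D ≤ 74, so D ≤ 74/15 = 4.93.
Maximum integer Detection rating = 4 (gives RPN 60; D=5 would give 75 > 74).

4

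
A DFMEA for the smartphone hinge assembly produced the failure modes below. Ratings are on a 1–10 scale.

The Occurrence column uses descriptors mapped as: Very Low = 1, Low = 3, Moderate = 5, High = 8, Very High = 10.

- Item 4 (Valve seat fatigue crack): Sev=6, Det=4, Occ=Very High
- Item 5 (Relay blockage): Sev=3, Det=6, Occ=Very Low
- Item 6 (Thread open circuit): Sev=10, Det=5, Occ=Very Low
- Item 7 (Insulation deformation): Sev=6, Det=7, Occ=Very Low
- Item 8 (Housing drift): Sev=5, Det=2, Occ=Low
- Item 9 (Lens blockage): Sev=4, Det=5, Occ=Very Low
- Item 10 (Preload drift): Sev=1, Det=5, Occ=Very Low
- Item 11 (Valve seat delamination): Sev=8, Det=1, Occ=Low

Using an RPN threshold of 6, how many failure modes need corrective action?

7

RPN = Severity × Occurrence × Detection:
  Item 4: 6 × 10 × 4 = 240
  Item 5: 3 × 1 × 6 = 18
  Item 6: 10 × 1 × 5 = 50
  Item 7: 6 × 1 × 7 = 42
  Item 8: 5 × 3 × 2 = 30
  Item 9: 4 × 1 × 5 = 20
  Item 10: 1 × 1 × 5 = 5
  Item 11: 8 × 3 × 1 = 24
Modes with RPN ≥ 6: Item 4 (240), Item 5 (18), Item 6 (50), Item 7 (42), Item 8 (30), Item 9 (20), Item 11 (24) → 7.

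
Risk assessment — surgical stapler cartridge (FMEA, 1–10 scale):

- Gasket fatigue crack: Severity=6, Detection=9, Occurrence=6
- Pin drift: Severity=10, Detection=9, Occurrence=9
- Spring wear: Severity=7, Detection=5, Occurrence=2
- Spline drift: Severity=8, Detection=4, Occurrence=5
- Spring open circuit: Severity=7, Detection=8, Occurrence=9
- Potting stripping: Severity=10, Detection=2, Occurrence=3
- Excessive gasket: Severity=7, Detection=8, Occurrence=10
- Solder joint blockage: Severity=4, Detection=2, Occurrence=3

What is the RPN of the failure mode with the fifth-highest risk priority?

RPN = Severity × Occurrence × Detection:
  Gasket fatigue crack: 6 × 6 × 9 = 324
  Pin drift: 10 × 9 × 9 = 810
  Spring wear: 7 × 2 × 5 = 70
  Spline drift: 8 × 5 × 4 = 160
  Spring open circuit: 7 × 9 × 8 = 504
  Potting stripping: 10 × 3 × 2 = 60
  Excessive gasket: 7 × 10 × 8 = 560
  Solder joint blockage: 4 × 3 × 2 = 24
Sorted descending: 810, 560, 504, 324, 160, 70, 60, 24.
The fifth-highest RPN is 160 (Spline drift).

160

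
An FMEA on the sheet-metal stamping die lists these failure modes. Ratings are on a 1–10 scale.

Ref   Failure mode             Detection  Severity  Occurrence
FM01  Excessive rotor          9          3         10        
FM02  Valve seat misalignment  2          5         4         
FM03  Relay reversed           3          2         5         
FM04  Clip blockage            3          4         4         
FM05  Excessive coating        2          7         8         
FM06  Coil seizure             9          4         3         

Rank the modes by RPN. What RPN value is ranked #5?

40

RPN = Severity × Occurrence × Detection:
  FM01: 3 × 10 × 9 = 270
  FM02: 5 × 4 × 2 = 40
  FM03: 2 × 5 × 3 = 30
  FM04: 4 × 4 × 3 = 48
  FM05: 7 × 8 × 2 = 112
  FM06: 4 × 3 × 9 = 108
Sorted descending: 270, 112, 108, 48, 40, 30.
The fifth-highest RPN is 40 (FM02).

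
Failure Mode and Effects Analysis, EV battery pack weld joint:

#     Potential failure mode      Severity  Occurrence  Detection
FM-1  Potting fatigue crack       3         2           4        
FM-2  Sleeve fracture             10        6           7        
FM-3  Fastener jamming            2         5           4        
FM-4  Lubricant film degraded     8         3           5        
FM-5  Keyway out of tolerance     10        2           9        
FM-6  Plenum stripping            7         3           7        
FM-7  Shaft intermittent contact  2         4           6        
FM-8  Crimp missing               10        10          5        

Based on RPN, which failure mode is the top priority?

RPN = Severity × Occurrence × Detection:
  FM-1: 3 × 2 × 4 = 24
  FM-2: 10 × 6 × 7 = 420
  FM-3: 2 × 5 × 4 = 40
  FM-4: 8 × 3 × 5 = 120
  FM-5: 10 × 2 × 9 = 180
  FM-6: 7 × 3 × 7 = 147
  FM-7: 2 × 4 × 6 = 48
  FM-8: 10 × 10 × 5 = 500
Highest RPN is 500 → FM-8.

FM-8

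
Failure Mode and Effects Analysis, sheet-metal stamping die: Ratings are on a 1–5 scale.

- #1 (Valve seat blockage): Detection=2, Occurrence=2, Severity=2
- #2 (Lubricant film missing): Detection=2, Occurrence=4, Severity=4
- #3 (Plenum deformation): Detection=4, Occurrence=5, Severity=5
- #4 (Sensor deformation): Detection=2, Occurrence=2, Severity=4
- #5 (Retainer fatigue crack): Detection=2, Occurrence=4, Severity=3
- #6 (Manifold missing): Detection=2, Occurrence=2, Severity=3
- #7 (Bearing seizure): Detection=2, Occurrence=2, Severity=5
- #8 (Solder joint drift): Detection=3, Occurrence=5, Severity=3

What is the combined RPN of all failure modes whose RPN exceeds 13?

RPN = Severity × Occurrence × Detection:
  #1: 2 × 2 × 2 = 8
  #2: 4 × 4 × 2 = 32
  #3: 5 × 5 × 4 = 100
  #4: 4 × 2 × 2 = 16
  #5: 3 × 4 × 2 = 24
  #6: 3 × 2 × 2 = 12
  #7: 5 × 2 × 2 = 20
  #8: 3 × 5 × 3 = 45
RPN > 13: #2 (32), #3 (100), #4 (16), #5 (24), #7 (20), #8 (45).
Sum: 32 + 100 + 16 + 24 + 20 + 45 = 237.

237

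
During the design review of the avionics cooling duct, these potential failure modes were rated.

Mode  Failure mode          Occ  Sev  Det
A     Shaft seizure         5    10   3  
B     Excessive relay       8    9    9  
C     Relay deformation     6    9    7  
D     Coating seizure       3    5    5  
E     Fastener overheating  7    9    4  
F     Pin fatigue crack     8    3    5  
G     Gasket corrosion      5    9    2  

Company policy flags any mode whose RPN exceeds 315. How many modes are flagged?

RPN = Severity × Occurrence × Detection:
  A: 10 × 5 × 3 = 150
  B: 9 × 8 × 9 = 648
  C: 9 × 6 × 7 = 378
  D: 5 × 3 × 5 = 75
  E: 9 × 7 × 4 = 252
  F: 3 × 8 × 5 = 120
  G: 9 × 5 × 2 = 90
Modes with RPN > 315: B (648), C (378) → 2.

2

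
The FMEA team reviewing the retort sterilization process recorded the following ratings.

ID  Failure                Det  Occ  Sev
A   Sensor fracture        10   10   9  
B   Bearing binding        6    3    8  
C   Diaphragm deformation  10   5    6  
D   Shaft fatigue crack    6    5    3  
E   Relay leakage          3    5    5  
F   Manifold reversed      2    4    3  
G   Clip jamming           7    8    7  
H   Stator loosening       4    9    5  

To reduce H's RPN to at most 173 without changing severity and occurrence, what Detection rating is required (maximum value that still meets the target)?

3

H: S=5, O=9, D=4 → current RPN = 180.
Fixed product = 45. Need 45 × D ≤ 173, so D ≤ 173/45 = 3.84.
Maximum integer Detection rating = 3 (gives RPN 135; D=4 would give 180 > 173).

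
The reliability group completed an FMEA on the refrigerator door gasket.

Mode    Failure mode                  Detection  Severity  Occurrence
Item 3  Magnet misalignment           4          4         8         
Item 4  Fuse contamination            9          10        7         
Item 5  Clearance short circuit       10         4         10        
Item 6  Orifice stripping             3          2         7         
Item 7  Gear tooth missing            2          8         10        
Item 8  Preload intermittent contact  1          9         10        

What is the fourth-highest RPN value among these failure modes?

RPN = Severity × Occurrence × Detection:
  Item 3: 4 × 8 × 4 = 128
  Item 4: 10 × 7 × 9 = 630
  Item 5: 4 × 10 × 10 = 400
  Item 6: 2 × 7 × 3 = 42
  Item 7: 8 × 10 × 2 = 160
  Item 8: 9 × 10 × 1 = 90
Sorted descending: 630, 400, 160, 128, 90, 42.
The fourth-highest RPN is 128 (Item 3).

128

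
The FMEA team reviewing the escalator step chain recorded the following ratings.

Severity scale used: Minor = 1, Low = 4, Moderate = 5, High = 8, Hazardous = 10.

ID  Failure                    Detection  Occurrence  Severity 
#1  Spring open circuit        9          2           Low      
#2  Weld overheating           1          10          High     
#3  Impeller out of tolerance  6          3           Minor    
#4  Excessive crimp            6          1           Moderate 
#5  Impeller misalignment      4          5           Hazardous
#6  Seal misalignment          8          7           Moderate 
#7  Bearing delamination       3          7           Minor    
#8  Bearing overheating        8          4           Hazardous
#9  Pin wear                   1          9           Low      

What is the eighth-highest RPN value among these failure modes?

21

RPN = Severity × Occurrence × Detection:
  #1: 4 × 2 × 9 = 72
  #2: 8 × 10 × 1 = 80
  #3: 1 × 3 × 6 = 18
  #4: 5 × 1 × 6 = 30
  #5: 10 × 5 × 4 = 200
  #6: 5 × 7 × 8 = 280
  #7: 1 × 7 × 3 = 21
  #8: 10 × 4 × 8 = 320
  #9: 4 × 9 × 1 = 36
Sorted descending: 320, 280, 200, 80, 72, 36, 30, 21, 18.
The eighth-highest RPN is 21 (#7).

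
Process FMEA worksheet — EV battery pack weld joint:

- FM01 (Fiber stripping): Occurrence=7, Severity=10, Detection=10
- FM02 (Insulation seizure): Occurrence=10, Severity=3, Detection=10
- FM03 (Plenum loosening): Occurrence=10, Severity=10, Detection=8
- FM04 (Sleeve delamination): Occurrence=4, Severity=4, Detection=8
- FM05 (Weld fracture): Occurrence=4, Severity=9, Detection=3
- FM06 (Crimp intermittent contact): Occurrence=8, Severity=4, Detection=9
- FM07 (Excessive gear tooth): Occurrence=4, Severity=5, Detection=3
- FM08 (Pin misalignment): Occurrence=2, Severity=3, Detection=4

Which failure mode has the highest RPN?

FM03

RPN = Severity × Occurrence × Detection:
  FM01: 10 × 7 × 10 = 700
  FM02: 3 × 10 × 10 = 300
  FM03: 10 × 10 × 8 = 800
  FM04: 4 × 4 × 8 = 128
  FM05: 9 × 4 × 3 = 108
  FM06: 4 × 8 × 9 = 288
  FM07: 5 × 4 × 3 = 60
  FM08: 3 × 2 × 4 = 24
Highest RPN is 800 → FM03.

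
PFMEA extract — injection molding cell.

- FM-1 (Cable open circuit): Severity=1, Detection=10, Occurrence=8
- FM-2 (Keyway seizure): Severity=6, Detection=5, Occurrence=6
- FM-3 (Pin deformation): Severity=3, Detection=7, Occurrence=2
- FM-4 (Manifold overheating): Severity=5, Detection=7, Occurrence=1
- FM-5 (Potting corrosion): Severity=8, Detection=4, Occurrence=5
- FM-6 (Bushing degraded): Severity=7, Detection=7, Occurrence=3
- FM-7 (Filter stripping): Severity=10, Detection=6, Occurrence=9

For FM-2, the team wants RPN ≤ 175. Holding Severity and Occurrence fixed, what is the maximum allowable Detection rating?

FM-2: S=6, O=6, D=5 → current RPN = 180.
Fixed product = 36. Need 36 × D ≤ 175, so D ≤ 175/36 = 4.86.
Maximum integer Detection rating = 4 (gives RPN 144; D=5 would give 180 > 175).

4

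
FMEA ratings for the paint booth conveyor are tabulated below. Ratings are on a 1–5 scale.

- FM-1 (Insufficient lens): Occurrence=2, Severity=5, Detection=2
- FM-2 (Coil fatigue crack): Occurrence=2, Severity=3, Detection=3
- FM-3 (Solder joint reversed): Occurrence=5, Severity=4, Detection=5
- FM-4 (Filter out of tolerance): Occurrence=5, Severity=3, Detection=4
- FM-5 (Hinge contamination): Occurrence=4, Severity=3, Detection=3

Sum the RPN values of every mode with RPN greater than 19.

RPN = Severity × Occurrence × Detection:
  FM-1: 5 × 2 × 2 = 20
  FM-2: 3 × 2 × 3 = 18
  FM-3: 4 × 5 × 5 = 100
  FM-4: 3 × 5 × 4 = 60
  FM-5: 3 × 4 × 3 = 36
RPN > 19: FM-1 (20), FM-3 (100), FM-4 (60), FM-5 (36).
Sum: 20 + 100 + 60 + 36 = 216.

216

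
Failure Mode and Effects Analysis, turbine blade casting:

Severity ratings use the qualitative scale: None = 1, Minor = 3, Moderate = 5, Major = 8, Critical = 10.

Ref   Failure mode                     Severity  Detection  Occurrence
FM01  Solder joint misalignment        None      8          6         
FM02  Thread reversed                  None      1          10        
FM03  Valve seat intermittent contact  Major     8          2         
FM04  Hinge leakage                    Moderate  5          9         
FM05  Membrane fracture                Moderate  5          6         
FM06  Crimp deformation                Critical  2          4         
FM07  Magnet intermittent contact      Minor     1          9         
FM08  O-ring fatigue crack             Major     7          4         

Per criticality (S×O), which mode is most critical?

Criticality = Severity × Occurrence:
  FM01: 1 × 6 = 6
  FM02: 1 × 10 = 10
  FM03: 8 × 2 = 16
  FM04: 5 × 9 = 45
  FM05: 5 × 6 = 30
  FM06: 10 × 4 = 40
  FM07: 3 × 9 = 27
  FM08: 8 × 4 = 32
Highest criticality is 45 → FM04.

FM04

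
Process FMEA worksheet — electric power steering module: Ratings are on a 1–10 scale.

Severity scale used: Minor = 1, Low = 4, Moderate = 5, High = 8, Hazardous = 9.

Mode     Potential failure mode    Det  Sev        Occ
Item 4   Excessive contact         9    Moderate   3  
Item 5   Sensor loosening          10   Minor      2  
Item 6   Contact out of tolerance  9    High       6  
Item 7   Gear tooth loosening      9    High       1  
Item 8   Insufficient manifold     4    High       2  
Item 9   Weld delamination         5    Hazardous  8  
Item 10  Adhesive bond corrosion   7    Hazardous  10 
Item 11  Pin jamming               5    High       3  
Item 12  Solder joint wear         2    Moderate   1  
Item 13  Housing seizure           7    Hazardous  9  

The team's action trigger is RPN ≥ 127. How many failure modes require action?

RPN = Severity × Occurrence × Detection:
  Item 4: 5 × 3 × 9 = 135
  Item 5: 1 × 2 × 10 = 20
  Item 6: 8 × 6 × 9 = 432
  Item 7: 8 × 1 × 9 = 72
  Item 8: 8 × 2 × 4 = 64
  Item 9: 9 × 8 × 5 = 360
  Item 10: 9 × 10 × 7 = 630
  Item 11: 8 × 3 × 5 = 120
  Item 12: 5 × 1 × 2 = 10
  Item 13: 9 × 9 × 7 = 567
Modes with RPN ≥ 127: Item 4 (135), Item 6 (432), Item 9 (360), Item 10 (630), Item 13 (567) → 5.

5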